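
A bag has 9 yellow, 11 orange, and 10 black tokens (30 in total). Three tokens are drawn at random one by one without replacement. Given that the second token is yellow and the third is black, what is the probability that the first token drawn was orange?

11/28

P(first=orange and the second token is yellow and the third is black) = (11/30)·(9/29)·(10/28) = 33/812.
P(E) = Σ over first color = 6/203 + 33/812 + 27/812 = 3/29.
By Bayes, P(first=orange | E) = 33/812 / 3/29 = 11/28 ≈ 0.3929.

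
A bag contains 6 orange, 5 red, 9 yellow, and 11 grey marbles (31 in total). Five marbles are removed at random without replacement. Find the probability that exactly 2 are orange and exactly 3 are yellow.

Unordered draws without replacement: count favorable combinations over C(31,5).
Favorable = C(6,2) · C(5,0) · C(9,3) · C(11,0) = 1260; total = C(31,5) = 169911.
P = 1260/169911 = 20/2697 ≈ 0.0074.

20/2697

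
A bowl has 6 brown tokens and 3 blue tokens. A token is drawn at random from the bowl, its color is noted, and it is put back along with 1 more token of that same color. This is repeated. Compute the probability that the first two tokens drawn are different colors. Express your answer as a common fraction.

2/5

Either brown then blue, or blue then brown; after the first draw the total is 10.
P = (6/9)·(3/10) + (3/9)·(6/10) = 2/5 ≈ 0.4000.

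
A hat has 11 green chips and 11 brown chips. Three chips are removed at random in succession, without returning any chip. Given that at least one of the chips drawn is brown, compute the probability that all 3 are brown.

P(all 3 brown) = C(11,3)/C(22,3) = 3/28; P(at least one brown) = 1 − C(11,3)/C(22,3) = 25/28.
Since 'all 3 brown' ⊆ 'at least one brown', P(all 3 | at least one) = 3/28 / 25/28 = 3/25 ≈ 0.1200.

3/25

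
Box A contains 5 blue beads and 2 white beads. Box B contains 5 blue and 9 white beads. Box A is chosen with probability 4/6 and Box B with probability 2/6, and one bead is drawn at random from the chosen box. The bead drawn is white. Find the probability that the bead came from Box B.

P(white | Box A) = 2/7; P(white | Box B) = 9/14.
P(white) = 2/3·2/7 + 1/3·9/14 = 17/42.
By Bayes' rule, P(Box B | white) = 3/14 / 17/42 = 9/17 ≈ 0.5294.

9/17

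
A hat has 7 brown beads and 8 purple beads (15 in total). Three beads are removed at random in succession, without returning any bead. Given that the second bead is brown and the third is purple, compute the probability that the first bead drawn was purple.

7/13

P(first=purple and the second bead is brown and the third is purple) = (8/15)·(7/14)·(7/13) = 28/195.
P(E) = Σ over first color = 8/65 + 28/195 = 4/15.
By Bayes, P(first=purple | E) = 28/195 / 4/15 = 7/13 ≈ 0.5385.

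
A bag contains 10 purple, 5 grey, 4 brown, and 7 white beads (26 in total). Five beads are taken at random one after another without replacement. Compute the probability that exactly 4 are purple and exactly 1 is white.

147/6578

Unordered draws without replacement: count favorable combinations over C(26,5).
Favorable = C(10,4) · C(5,0) · C(4,0) · C(7,1) = 1470; total = C(26,5) = 65780.
P = 1470/65780 = 147/6578 ≈ 0.0223.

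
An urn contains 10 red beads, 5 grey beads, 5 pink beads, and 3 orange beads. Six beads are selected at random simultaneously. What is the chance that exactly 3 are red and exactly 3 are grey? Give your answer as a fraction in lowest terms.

Unordered draws without replacement: count favorable combinations over C(23,6).
Favorable = C(10,3) · C(5,3) · C(5,0) · C(3,0) = 1200; total = C(23,6) = 100947.
P = 1200/100947 = 400/33649 ≈ 0.0119.

400/33649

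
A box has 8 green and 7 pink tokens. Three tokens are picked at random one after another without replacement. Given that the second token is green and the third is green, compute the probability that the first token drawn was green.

P(first=green and the second token is green and the third is green) = (8/15)·(7/14)·(6/13) = 8/65.
P(E) = Σ over first color = 8/65 + 28/195 = 4/15.
By Bayes, P(first=green | E) = 8/65 / 4/15 = 6/13 ≈ 0.4615.

6/13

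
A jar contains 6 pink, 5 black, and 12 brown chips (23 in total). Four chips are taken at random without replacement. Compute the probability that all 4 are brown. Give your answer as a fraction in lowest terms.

9/161

Unordered draws without replacement: count favorable combinations over C(23,4).
Favorable = C(6,0) · C(5,0) · C(12,4) = 495; total = C(23,4) = 8855.
P = 495/8855 = 9/161 ≈ 0.0559.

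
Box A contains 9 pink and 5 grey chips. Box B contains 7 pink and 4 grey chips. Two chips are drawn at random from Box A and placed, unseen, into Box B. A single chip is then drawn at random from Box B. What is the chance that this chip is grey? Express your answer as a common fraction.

Condition on how many of the transferred chips are grey (from Box A: 5 grey of 14; then Box B has 13 total).
  0 grey: C(5,0)C(9,2)/C(14,2) = 36/91; then P = 4/13
  1 grey: C(5,1)C(9,1)/C(14,2) = 45/91; then P = 5/13
  2 grey: C(5,2)C(9,0)/C(14,2) = 10/91; then P = 6/13
P(grey from Box B) = 33/91 ≈ 0.3626.

33/91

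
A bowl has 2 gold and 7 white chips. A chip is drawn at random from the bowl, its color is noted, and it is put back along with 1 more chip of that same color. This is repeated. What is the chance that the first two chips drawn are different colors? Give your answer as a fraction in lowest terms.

Either gold then white, or white then gold; after the first draw the total is 10.
P = (2/9)·(7/10) + (7/9)·(2/10) = 14/45 ≈ 0.3111.

14/45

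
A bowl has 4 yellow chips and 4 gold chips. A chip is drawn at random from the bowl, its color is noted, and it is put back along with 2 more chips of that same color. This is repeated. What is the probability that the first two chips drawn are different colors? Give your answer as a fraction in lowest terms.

2/5

Either yellow then gold, or gold then yellow; after the first draw the total is 10.
P = (4/8)·(4/10) + (4/8)·(4/10) = 2/5 ≈ 0.4000.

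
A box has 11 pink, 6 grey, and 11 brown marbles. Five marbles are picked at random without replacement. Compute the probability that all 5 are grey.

Unordered draws without replacement: count favorable combinations over C(28,5).
Favorable = C(11,0) · C(6,5) · C(11,0) = 6; total = C(28,5) = 98280.
P = 6/98280 = 1/16380 ≈ 0.0001.

1/16380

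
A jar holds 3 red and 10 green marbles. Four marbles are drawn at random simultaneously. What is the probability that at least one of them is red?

Use the complement: P(at least one red) = 1 − P(no red).
P(none) = C(10,4)/C(13,4) = 210/715.
So P = 1 − 210/715 = 101/143 ≈ 0.7063.

101/143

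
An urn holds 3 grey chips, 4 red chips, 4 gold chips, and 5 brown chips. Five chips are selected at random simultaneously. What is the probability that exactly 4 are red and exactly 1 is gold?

1/1092

Unordered draws without replacement: count favorable combinations over C(16,5).
Favorable = C(3,0) · C(4,4) · C(4,1) · C(5,0) = 4; total = C(16,5) = 4368.
P = 4/4368 = 1/1092 ≈ 0.0009.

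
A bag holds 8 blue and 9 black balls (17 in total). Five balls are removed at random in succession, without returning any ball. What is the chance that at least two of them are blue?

361/442

Sum the hypergeometric tail for j = 2,…,5 blue balls.
Favorable = C(8,2)·C(9,3) + C(8,3)·C(9,2) + C(8,4)·C(9,1) + C(8,5)·C(9,0) = 5054; total = C(17,5) = 6188.
P = 5054/6188 = 361/442 ≈ 0.8167.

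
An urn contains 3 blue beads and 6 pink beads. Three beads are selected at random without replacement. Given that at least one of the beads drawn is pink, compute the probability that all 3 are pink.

20/83

P(all 3 pink) = C(6,3)/C(9,3) = 5/21; P(at least one pink) = 1 − C(3,3)/C(9,3) = 83/84.
Since 'all 3 pink' ⊆ 'at least one pink', P(all 3 | at least one) = 5/21 / 83/84 = 20/83 ≈ 0.2410.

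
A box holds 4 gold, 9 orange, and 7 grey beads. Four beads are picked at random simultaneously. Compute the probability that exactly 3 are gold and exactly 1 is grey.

28/4845

Unordered draws without replacement: count favorable combinations over C(20,4).
Favorable = C(4,3) · C(9,0) · C(7,1) = 28; total = C(20,4) = 4845.
P = 28/4845 = 28/4845 ≈ 0.0058.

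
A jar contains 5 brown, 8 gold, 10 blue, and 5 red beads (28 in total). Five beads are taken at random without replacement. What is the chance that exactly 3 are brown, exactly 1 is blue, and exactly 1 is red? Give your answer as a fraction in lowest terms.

25/4914

Unordered draws without replacement: count favorable combinations over C(28,5).
Favorable = C(5,3) · C(8,0) · C(10,1) · C(5,1) = 500; total = C(28,5) = 98280.
P = 500/98280 = 25/4914 ≈ 0.0051.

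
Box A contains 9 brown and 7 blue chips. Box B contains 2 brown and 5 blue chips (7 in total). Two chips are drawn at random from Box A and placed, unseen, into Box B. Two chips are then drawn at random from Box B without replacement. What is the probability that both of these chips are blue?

Condition on how many of the transferred chips are blue (from Box A: 7 blue of 16; then Box B has 9 total).
  0 blue: C(7,0)C(9,2)/C(16,2) = 3/10; then P = C(5,2)/C(9,2) = 5/18
  1 blue: C(7,1)C(9,1)/C(16,2) = 21/40; then P = C(6,2)/C(9,2) = 5/12
  2 blue: C(7,2)C(9,0)/C(16,2) = 7/40; then P = C(7,2)/C(9,2) = 7/12
P(both blue) = 97/240 ≈ 0.4042.

97/240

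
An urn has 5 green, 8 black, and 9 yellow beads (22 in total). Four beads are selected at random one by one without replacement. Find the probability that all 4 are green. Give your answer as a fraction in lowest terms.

1/1463

Unordered draws without replacement: count favorable combinations over C(22,4).
Favorable = C(5,4) · C(8,0) · C(9,0) = 5; total = C(22,4) = 7315.
P = 5/7315 = 1/1463 ≈ 0.0007.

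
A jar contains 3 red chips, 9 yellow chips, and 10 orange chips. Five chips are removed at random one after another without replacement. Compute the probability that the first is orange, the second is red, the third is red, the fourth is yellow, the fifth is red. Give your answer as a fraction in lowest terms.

1/5852

Multiply the conditional probability of each draw in order, without replacement, so each draw removes one from its color and from the total.
P = (10/22) · (3/21) · (2/20) · (9/19) · (1/18) = 1/5852 ≈ 0.0002.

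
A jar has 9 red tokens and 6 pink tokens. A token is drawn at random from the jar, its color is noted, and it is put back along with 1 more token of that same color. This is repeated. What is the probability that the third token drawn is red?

3/5

Sum over the four possibilities for the first two draws (red/not-red each), tracking how the red count and total change by +1 per draw.
P(third is red) = 3/5 ≈ 0.6000. (In a Pólya urn every draw has the same marginal probability 9/15.)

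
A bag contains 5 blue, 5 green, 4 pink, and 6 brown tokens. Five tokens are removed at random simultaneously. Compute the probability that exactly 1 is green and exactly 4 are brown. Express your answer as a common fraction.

25/5168

Unordered draws without replacement: count favorable combinations over C(20,5).
Favorable = C(5,0) · C(5,1) · C(4,0) · C(6,4) = 75; total = C(20,5) = 15504.
P = 75/15504 = 25/5168 ≈ 0.0048.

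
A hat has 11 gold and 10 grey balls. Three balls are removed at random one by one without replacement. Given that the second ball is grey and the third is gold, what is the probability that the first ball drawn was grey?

9/19

P(first=grey and the second ball is grey and the third is gold) = (10/21)·(9/20)·(11/19) = 33/266.
P(E) = Σ over first color = 55/399 + 33/266 = 11/42.
By Bayes, P(first=grey | E) = 33/266 / 11/42 = 9/19 ≈ 0.4737.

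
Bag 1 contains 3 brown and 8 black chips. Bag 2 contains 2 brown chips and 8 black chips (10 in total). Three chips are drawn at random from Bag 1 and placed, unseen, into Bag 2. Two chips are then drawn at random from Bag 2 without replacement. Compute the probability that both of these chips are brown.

7/195

Condition on how many of the transferred chips are brown (from Bag 1: 3 brown of 11; then Bag 2 has 13 total).
  0 brown: C(3,0)C(8,3)/C(11,3) = 56/165; then P = C(2,2)/C(13,2) = 1/78
  1 brown: C(3,1)C(8,2)/C(11,3) = 28/55; then P = C(3,2)/C(13,2) = 1/26
  2 brown: C(3,2)C(8,1)/C(11,3) = 8/55; then P = C(4,2)/C(13,2) = 1/13
  3 brown: C(3,3)C(8,0)/C(11,3) = 1/165; then P = C(5,2)/C(13,2) = 5/39
P(both brown) = 7/195 ≈ 0.0359.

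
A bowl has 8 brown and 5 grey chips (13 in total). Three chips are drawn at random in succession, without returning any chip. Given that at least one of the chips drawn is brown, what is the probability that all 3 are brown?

P(all 3 brown) = C(8,3)/C(13,3) = 28/143; P(at least one brown) = 1 − C(5,3)/C(13,3) = 138/143.
Since 'all 3 brown' ⊆ 'at least one brown', P(all 3 | at least one) = 28/143 / 138/143 = 14/69 ≈ 0.2029.

14/69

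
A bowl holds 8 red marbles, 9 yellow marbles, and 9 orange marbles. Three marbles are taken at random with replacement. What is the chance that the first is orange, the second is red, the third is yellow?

81/2197

Multiply the conditional probability of each draw in order, with replacement (the composition resets each draw).
P = (9/26) · (8/26) · (9/26) = 81/2197 ≈ 0.0369.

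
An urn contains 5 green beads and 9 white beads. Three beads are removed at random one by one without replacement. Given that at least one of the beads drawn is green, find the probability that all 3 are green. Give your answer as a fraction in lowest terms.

1/28

P(all 3 green) = C(5,3)/C(14,3) = 5/182; P(at least one green) = 1 − C(9,3)/C(14,3) = 10/13.
Since 'all 3 green' ⊆ 'at least one green', P(all 3 | at least one) = 5/182 / 10/13 = 1/28 ≈ 0.0357.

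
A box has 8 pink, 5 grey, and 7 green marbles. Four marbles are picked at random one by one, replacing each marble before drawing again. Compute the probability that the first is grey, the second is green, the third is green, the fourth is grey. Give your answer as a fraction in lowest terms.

49/6400

Multiply the conditional probability of each draw in order, with replacement (the composition resets each draw).
P = (5/20) · (7/20) · (7/20) · (5/20) = 49/6400 ≈ 0.0077.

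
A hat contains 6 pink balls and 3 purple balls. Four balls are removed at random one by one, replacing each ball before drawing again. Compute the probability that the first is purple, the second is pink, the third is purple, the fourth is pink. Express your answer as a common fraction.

4/81

Multiply the conditional probability of each draw in order, with replacement (the composition resets each draw).
P = (3/9) · (6/9) · (3/9) · (6/9) = 4/81 ≈ 0.0494.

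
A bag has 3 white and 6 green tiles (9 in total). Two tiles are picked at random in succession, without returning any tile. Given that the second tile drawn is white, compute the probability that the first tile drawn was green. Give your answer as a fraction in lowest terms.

P(first=green and the second tile drawn is white) = (6/9)·(3/8) = 1/4.
P(the second tile drawn is white) = Σ over first color = 1/12 + 1/4 = 1/3.
By Bayes, P(first=green | the second tile drawn is white) = 1/4 / 1/3 = 3/4 ≈ 0.7500.

3/4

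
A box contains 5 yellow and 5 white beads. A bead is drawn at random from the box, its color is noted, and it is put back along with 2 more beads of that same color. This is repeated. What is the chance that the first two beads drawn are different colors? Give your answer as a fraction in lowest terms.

5/12

Either white then yellow, or yellow then white; after the first draw the total is 12.
P = (5/10)·(5/12) + (5/10)·(5/12) = 5/12 ≈ 0.4167.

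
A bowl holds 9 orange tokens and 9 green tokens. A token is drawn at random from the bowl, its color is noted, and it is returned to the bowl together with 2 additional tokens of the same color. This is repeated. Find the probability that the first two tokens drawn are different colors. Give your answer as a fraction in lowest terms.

9/20

Either orange then green, or green then orange; after the first draw the total is 20.
P = (9/18)·(9/20) + (9/18)·(9/20) = 9/20 ≈ 0.4500.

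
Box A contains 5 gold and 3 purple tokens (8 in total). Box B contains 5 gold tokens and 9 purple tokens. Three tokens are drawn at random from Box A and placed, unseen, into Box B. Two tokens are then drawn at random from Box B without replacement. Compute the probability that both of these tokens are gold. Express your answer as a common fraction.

1145/7616

Condition on how many of the transferred tokens are gold (from Box A: 5 gold of 8; then Box B has 17 total).
  0 gold: C(5,0)C(3,3)/C(8,3) = 1/56; then P = C(5,2)/C(17,2) = 5/68
  1 gold: C(5,1)C(3,2)/C(8,3) = 15/56; then P = C(6,2)/C(17,2) = 15/136
  2 gold: C(5,2)C(3,1)/C(8,3) = 15/28; then P = C(7,2)/C(17,2) = 21/136
  3 gold: C(5,3)C(3,0)/C(8,3) = 5/28; then P = C(8,2)/C(17,2) = 7/34
P(both gold) = 1145/7616 ≈ 0.1503.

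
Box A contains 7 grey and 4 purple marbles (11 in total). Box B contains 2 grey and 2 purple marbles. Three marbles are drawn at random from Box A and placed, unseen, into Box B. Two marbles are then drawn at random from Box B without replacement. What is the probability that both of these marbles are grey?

Condition on how many of the transferred marbles are grey (from Box A: 7 grey of 11; then Box B has 7 total).
  0 grey: C(7,0)C(4,3)/C(11,3) = 4/165; then P = C(2,2)/C(7,2) = 1/21
  1 grey: C(7,1)C(4,2)/C(11,3) = 14/55; then P = C(3,2)/C(7,2) = 1/7
  2 grey: C(7,2)C(4,1)/C(11,3) = 28/55; then P = C(4,2)/C(7,2) = 2/7
  3 grey: C(7,3)C(4,0)/C(11,3) = 7/33; then P = C(5,2)/C(7,2) = 10/21
P(both grey) = 328/1155 ≈ 0.2840.

328/1155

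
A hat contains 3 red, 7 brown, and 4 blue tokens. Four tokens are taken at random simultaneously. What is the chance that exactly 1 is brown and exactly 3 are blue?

4/143

Unordered draws without replacement: count favorable combinations over C(14,4).
Favorable = C(3,0) · C(7,1) · C(4,3) = 28; total = C(14,4) = 1001.
P = 28/1001 = 4/143 ≈ 0.0280.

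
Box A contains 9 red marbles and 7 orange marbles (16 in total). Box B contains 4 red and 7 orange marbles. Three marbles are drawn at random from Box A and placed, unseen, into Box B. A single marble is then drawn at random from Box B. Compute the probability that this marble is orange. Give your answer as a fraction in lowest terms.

Condition on how many of the transferred marbles are orange (from Box A: 7 orange of 16; then Box B has 14 total).
  0 orange: C(7,0)C(9,3)/C(16,3) = 3/20; then P = 7/14
  1 orange: C(7,1)C(9,2)/C(16,3) = 9/20; then P = 8/14
  2 orange: C(7,2)C(9,1)/C(16,3) = 27/80; then P = 9/14
  3 orange: C(7,3)C(9,0)/C(16,3) = 1/16; then P = 10/14
P(orange from Box B) = 19/32 ≈ 0.5938.

19/32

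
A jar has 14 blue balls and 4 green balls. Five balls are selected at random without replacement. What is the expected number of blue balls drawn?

35/9

By linearity of expectation, E[X] = Σ P(draw i is blue); by symmetry each draw (even without replacement) has P(blue) = 14/18.
E[X] = 5 · 14/18 = 35/9 ≈ 3.8889.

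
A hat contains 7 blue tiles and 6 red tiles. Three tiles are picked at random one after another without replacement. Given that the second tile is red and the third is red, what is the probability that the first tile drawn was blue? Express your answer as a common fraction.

P(first=blue and the second tile is red and the third is red) = (7/13)·(6/12)·(5/11) = 35/286.
P(E) = Σ over first color = 35/286 + 10/143 = 5/26.
By Bayes, P(first=blue | E) = 35/286 / 5/26 = 7/11 ≈ 0.6364.

7/11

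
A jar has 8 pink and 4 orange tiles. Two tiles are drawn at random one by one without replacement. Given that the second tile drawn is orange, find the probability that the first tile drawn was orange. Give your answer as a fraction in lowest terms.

3/11

P(first=orange and the second tile drawn is orange) = (4/12)·(3/11) = 1/11.
P(the second tile drawn is orange) = Σ over first color = 8/33 + 1/11 = 1/3.
By Bayes, P(first=orange | the second tile drawn is orange) = 1/11 / 1/3 = 3/11 ≈ 0.2727.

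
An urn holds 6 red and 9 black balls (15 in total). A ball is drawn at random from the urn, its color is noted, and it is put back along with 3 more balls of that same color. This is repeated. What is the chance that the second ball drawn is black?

3/5

Condition on the first draw. If first is black (prob 9/15), second-black has prob (12)/(18); if not (prob 6/15), it has prob 9/(18).
P = (9/15)·(12/18) + (6/15)·(9/18) = 3/5 ≈ 0.6000.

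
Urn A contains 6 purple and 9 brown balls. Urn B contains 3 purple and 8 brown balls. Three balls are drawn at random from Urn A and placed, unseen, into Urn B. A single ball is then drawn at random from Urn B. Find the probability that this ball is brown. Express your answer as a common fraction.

Condition on how many of the transferred balls are brown (from Urn A: 9 brown of 15; then Urn B has 14 total).
  0 brown: C(9,0)C(6,3)/C(15,3) = 4/91; then P = 8/14
  1 brown: C(9,1)C(6,2)/C(15,3) = 27/91; then P = 9/14
  2 brown: C(9,2)C(6,1)/C(15,3) = 216/455; then P = 10/14
  3 brown: C(9,3)C(6,0)/C(15,3) = 12/65; then P = 11/14
P(brown from Urn B) = 7/10 ≈ 0.7000.

7/10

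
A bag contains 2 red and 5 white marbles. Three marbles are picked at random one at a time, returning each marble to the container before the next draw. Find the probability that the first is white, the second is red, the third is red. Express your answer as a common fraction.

20/343

Multiply the conditional probability of each draw in order, with replacement (the composition resets each draw).
P = (5/7) · (2/7) · (2/7) = 20/343 ≈ 0.0583.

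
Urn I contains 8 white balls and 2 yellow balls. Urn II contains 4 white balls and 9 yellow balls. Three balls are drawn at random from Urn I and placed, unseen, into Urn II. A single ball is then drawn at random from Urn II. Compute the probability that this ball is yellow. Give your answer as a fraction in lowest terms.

3/5

Condition on how many of the transferred balls are yellow (from Urn I: 2 yellow of 10; then Urn II has 16 total).
  0 yellow: C(2,0)C(8,3)/C(10,3) = 7/15; then P = 9/16
  1 yellow: C(2,1)C(8,2)/C(10,3) = 7/15; then P = 10/16
  2 yellow: C(2,2)C(8,1)/C(10,3) = 1/15; then P = 11/16
P(yellow from Urn II) = 3/5 ≈ 0.6000.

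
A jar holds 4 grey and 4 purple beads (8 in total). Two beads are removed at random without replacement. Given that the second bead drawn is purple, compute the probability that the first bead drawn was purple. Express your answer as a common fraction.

3/7

P(first=purple and the second bead drawn is purple) = (4/8)·(3/7) = 3/14.
P(the second bead drawn is purple) = Σ over first color = 2/7 + 3/14 = 1/2.
By Bayes, P(first=purple | the second bead drawn is purple) = 3/14 / 1/2 = 3/7 ≈ 0.4286.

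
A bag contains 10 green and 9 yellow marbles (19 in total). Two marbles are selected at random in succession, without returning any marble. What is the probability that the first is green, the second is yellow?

Multiply the conditional probability of each draw in order, without replacement, so each draw removes one from its color and from the total.
P = (10/19) · (9/18) = 5/19 ≈ 0.2632.

5/19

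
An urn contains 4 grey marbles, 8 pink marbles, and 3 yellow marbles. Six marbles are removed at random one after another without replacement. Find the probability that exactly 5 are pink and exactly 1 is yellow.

24/715

Unordered draws without replacement: count favorable combinations over C(15,6).
Favorable = C(4,0) · C(8,5) · C(3,1) = 168; total = C(15,6) = 5005.
P = 168/5005 = 24/715 ≈ 0.0336.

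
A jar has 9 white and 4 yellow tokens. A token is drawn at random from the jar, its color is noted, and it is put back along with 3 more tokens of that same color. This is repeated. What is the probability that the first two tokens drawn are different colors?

9/26

Either white then yellow, or yellow then white; after the first draw the total is 16.
P = (9/13)·(4/16) + (4/13)·(9/16) = 9/26 ≈ 0.3462.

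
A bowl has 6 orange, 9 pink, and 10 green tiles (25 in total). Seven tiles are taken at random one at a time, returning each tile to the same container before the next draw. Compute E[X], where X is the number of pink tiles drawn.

63/25

By linearity of expectation, E[X] = Σ P(draw i is pink); each independent draw has P(pink) = 9/25.
E[X] = 7 · 9/25 = 63/25 ≈ 2.5200.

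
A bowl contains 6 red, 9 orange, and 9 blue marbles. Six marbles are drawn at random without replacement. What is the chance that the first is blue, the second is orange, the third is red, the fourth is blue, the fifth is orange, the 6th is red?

Multiply the conditional probability of each draw in order, without replacement, so each draw removes one from its color and from the total.
P = (9/24) · (9/23) · (6/22) · (8/21) · (8/20) · (5/19) = 54/33649 ≈ 0.0016.

54/33649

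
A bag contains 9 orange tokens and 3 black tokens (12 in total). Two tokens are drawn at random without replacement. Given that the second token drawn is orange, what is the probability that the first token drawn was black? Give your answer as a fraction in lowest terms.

P(first=black and the second token drawn is orange) = (3/12)·(9/11) = 9/44.
P(the second token drawn is orange) = Σ over first color = 6/11 + 9/44 = 3/4.
By Bayes, P(first=black | the second token drawn is orange) = 9/44 / 3/4 = 3/11 ≈ 0.2727.

3/11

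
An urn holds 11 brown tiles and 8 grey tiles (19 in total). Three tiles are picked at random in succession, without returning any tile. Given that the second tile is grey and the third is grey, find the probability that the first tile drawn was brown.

11/17

P(first=brown and the second tile is grey and the third is grey) = (11/19)·(8/18)·(7/17) = 308/2907.
P(E) = Σ over first color = 308/2907 + 56/969 = 28/171.
By Bayes, P(first=brown | E) = 308/2907 / 28/171 = 11/17 ≈ 0.6471.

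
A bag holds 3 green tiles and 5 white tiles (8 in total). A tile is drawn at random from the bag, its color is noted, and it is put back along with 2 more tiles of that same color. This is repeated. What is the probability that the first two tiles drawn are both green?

3/16

After a green draw the bag holds 5 green out of 10.
P = (3/8)·(5/10) = 3/16 ≈ 0.1875.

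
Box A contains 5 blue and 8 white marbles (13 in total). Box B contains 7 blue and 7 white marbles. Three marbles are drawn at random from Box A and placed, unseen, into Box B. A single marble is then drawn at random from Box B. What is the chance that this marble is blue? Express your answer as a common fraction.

106/221

Condition on how many of the transferred marbles are blue (from Box A: 5 blue of 13; then Box B has 17 total).
  0 blue: C(5,0)C(8,3)/C(13,3) = 28/143; then P = 7/17
  1 blue: C(5,1)C(8,2)/C(13,3) = 70/143; then P = 8/17
  2 blue: C(5,2)C(8,1)/C(13,3) = 40/143; then P = 9/17
  3 blue: C(5,3)C(8,0)/C(13,3) = 5/143; then P = 10/17
P(blue from Box B) = 106/221 ≈ 0.4796.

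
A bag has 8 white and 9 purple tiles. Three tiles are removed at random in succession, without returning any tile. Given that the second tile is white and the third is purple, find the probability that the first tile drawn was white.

7/15

P(first=white and the second tile is white and the third is purple) = (8/17)·(7/16)·(9/15) = 21/170.
P(E) = Σ over first color = 21/170 + 12/85 = 9/34.
By Bayes, P(first=white | E) = 21/170 / 9/34 = 7/15 ≈ 0.4667.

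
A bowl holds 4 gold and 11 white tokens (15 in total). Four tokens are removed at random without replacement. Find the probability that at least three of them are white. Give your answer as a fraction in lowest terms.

66/91

Sum the hypergeometric tail for j = 3,…,4 white tokens.
Favorable = C(11,3)·C(4,1) + C(11,4)·C(4,0) = 990; total = C(15,4) = 1365.
P = 990/1365 = 66/91 ≈ 0.7253.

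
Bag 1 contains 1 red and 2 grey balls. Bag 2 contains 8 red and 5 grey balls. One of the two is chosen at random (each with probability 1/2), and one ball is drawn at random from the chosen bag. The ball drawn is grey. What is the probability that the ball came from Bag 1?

P(grey | Bag 1) = 2/3; P(grey | Bag 2) = 5/13.
P(grey) = 1/2·2/3 + 1/2·5/13 = 41/78.
By Bayes' rule, P(Bag 1 | grey) = 1/3 / 41/78 = 26/41 ≈ 0.6341.

26/41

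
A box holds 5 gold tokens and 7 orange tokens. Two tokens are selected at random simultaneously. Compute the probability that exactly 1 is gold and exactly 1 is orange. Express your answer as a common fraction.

Unordered draws without replacement: count favorable combinations over C(12,2).
Favorable = C(5,1) · C(7,1) = 35; total = C(12,2) = 66.
P = 35/66 = 35/66 ≈ 0.5303.

35/66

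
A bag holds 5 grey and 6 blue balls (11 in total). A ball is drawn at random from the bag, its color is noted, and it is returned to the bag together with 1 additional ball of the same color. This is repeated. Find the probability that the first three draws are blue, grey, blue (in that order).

Track the composition after each reinforcement of +1.
P = (6/11) · (5/12) · (7/13) = 35/286 ≈ 0.1224.

35/286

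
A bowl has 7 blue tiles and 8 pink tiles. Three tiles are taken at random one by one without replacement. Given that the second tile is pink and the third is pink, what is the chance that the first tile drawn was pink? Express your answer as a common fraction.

P(first=pink and the second tile is pink and the third is pink) = (8/15)·(7/14)·(6/13) = 8/65.
P(E) = Σ over first color = 28/195 + 8/65 = 4/15.
By Bayes, P(first=pink | E) = 8/65 / 4/15 = 6/13 ≈ 0.4615.

6/13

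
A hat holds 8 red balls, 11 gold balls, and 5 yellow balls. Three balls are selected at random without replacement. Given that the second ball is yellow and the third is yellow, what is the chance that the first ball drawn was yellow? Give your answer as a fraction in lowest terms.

3/22

P(first=yellow and the second ball is yellow and the third is yellow) = (5/24)·(4/23)·(3/22) = 5/1012.
P(E) = Σ over first color = 10/759 + 5/276 + 5/1012 = 5/138.
By Bayes, P(first=yellow | E) = 5/1012 / 5/138 = 3/22 ≈ 0.1364.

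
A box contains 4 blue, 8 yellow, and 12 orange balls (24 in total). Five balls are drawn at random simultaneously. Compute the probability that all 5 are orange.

Unordered draws without replacement: count favorable combinations over C(24,5).
Favorable = C(4,0) · C(8,0) · C(12,5) = 792; total = C(24,5) = 42504.
P = 792/42504 = 3/161 ≈ 0.0186.

3/161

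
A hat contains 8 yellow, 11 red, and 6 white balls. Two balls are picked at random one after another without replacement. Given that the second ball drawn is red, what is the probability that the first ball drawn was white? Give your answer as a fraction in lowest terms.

1/4

P(first=white and the second ball drawn is red) = (6/25)·(11/24) = 11/100.
P(the second ball drawn is red) = Σ over first color = 11/75 + 11/60 + 11/100 = 11/25.
By Bayes, P(first=white | the second ball drawn is red) = 11/100 / 11/25 = 1/4 ≈ 0.2500.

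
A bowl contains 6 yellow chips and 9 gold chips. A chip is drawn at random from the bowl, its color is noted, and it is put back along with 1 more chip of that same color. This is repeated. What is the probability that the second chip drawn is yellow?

2/5

Condition on the first draw. If first is yellow (prob 6/15), second-yellow has prob (7)/(16); if not (prob 9/15), it has prob 6/(16).
P = (6/15)·(7/16) + (9/15)·(6/16) = 2/5 ≈ 0.4000.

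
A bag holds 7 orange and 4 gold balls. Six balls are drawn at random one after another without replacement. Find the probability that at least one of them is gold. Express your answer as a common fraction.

65/66

Use the complement: P(at least one gold) = 1 − P(no gold).
P(none) = C(7,6)/C(11,6) = 7/462.
So P = 1 − 7/462 = 65/66 ≈ 0.9848.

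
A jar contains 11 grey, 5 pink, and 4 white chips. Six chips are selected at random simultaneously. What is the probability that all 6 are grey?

Unordered draws without replacement: count favorable combinations over C(20,6).
Favorable = C(11,6) · C(5,0) · C(4,0) = 462; total = C(20,6) = 38760.
P = 462/38760 = 77/6460 ≈ 0.0119.

77/6460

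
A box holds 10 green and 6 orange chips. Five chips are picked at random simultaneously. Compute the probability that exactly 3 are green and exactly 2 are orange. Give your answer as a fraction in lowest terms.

Unordered draws without replacement: count favorable combinations over C(16,5).
Favorable = C(10,3) · C(6,2) = 1800; total = C(16,5) = 4368.
P = 1800/4368 = 75/182 ≈ 0.4121.

75/182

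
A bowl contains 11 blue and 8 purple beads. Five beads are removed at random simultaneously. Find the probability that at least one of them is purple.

1861/1938

Use the complement: P(at least one purple) = 1 − P(no purple).
P(none) = C(11,5)/C(19,5) = 462/11628.
So P = 1 − 462/11628 = 1861/1938 ≈ 0.9603.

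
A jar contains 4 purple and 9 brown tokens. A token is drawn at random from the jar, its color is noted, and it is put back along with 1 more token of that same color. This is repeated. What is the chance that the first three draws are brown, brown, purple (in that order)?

12/91

Track the composition after each reinforcement of +1.
P = (9/13) · (10/14) · (4/15) = 12/91 ≈ 0.1319.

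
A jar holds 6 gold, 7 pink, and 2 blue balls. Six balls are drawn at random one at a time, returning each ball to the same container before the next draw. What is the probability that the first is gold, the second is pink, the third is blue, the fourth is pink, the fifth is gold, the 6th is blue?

784/1265625

Multiply the conditional probability of each draw in order, with replacement (the composition resets each draw).
P = (6/15) · (7/15) · (2/15) · (7/15) · (6/15) · (2/15) = 784/1265625 ≈ 0.0006.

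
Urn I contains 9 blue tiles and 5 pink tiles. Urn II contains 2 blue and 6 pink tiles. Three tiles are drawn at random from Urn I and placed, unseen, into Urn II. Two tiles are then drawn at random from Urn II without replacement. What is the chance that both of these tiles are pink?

36/91

Condition on how many of the transferred tiles are pink (from Urn I: 5 pink of 14; then Urn II has 11 total).
  0 pink: C(5,0)C(9,3)/C(14,3) = 3/13; then P = C(6,2)/C(11,2) = 3/11
  1 pink: C(5,1)C(9,2)/C(14,3) = 45/91; then P = C(7,2)/C(11,2) = 21/55
  2 pink: C(5,2)C(9,1)/C(14,3) = 45/182; then P = C(8,2)/C(11,2) = 28/55
  3 pink: C(5,3)C(9,0)/C(14,3) = 5/182; then P = C(9,2)/C(11,2) = 36/55
P(both pink) = 36/91 ≈ 0.3956.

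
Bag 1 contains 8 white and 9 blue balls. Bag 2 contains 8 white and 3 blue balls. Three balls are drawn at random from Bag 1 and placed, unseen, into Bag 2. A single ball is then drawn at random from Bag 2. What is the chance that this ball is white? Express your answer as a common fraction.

80/119

Condition on how many of the transferred balls are white (from Bag 1: 8 white of 17; then Bag 2 has 14 total).
  0 white: C(8,0)C(9,3)/C(17,3) = 21/170; then P = 8/14
  1 white: C(8,1)C(9,2)/C(17,3) = 36/85; then P = 9/14
  2 white: C(8,2)C(9,1)/C(17,3) = 63/170; then P = 10/14
  3 white: C(8,3)C(9,0)/C(17,3) = 7/85; then P = 11/14
P(white from Bag 2) = 80/119 ≈ 0.6723.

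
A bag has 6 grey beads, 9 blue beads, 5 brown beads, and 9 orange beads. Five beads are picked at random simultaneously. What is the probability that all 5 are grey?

Unordered draws without replacement: count favorable combinations over C(29,5).
Favorable = C(6,5) · C(9,0) · C(5,0) · C(9,0) = 6; total = C(29,5) = 118755.
P = 6/118755 = 2/39585 ≈ 0.0001.

2/39585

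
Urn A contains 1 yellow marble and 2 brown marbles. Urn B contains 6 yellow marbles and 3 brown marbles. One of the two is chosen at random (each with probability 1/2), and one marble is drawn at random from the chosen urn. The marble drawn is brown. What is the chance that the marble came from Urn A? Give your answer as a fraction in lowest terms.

2/3

P(brown | Urn A) = 2/3; P(brown | Urn B) = 1/3.
P(brown) = 1/2·2/3 + 1/2·1/3 = 1/2.
By Bayes' rule, P(Urn A | brown) = 1/3 / 1/2 = 2/3 ≈ 0.6667.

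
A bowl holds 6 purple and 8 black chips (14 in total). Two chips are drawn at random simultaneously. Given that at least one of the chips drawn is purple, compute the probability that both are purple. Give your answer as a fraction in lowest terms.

5/21

P(both purple) = C(6,2)/C(14,2) = 15/91; P(at least one purple) = 1 − C(8,2)/C(14,2) = 9/13.
Since 'both purple' ⊆ 'at least one purple', P(both | at least one) = 15/91 / 9/13 = 5/21 ≈ 0.2381.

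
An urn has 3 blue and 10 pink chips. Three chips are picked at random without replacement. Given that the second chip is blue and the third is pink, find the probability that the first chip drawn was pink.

9/11

P(first=pink and the second chip is blue and the third is pink) = (10/13)·(3/12)·(9/11) = 45/286.
P(E) = Σ over first color = 5/143 + 45/286 = 5/26.
By Bayes, P(first=pink | E) = 45/286 / 5/26 = 9/11 ≈ 0.8182.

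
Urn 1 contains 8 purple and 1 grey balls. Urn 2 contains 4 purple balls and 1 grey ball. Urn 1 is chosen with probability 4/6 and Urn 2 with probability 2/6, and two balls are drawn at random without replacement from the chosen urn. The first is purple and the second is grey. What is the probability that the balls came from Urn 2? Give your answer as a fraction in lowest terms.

P(E | Urn 1) = 1/9; P(E | Urn 2) = 1/5.
P(E) = 2/3·1/9 + 1/3·1/5 = 19/135.
By Bayes' rule, P(Urn 2 | E) = 1/15 / 19/135 = 9/19 ≈ 0.4737.

9/19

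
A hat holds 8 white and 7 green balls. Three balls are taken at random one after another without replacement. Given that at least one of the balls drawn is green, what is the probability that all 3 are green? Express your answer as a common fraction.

5/57

P(all 3 green) = C(7,3)/C(15,3) = 1/13; P(at least one green) = 1 − C(8,3)/C(15,3) = 57/65.
Since 'all 3 green' ⊆ 'at least one green', P(all 3 | at least one) = 1/13 / 57/65 = 5/57 ≈ 0.0877.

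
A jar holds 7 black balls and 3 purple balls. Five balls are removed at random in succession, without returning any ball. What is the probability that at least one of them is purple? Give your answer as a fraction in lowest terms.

11/12

Use the complement: P(at least one purple) = 1 − P(no purple).
P(none) = C(7,5)/C(10,5) = 21/252.
So P = 1 − 21/252 = 11/12 ≈ 0.9167.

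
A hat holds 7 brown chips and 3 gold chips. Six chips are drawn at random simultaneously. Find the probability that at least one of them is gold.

Use the complement: P(at least one gold) = 1 − P(no gold).
P(none) = C(7,6)/C(10,6) = 7/210.
So P = 1 − 7/210 = 29/30 ≈ 0.9667.

29/30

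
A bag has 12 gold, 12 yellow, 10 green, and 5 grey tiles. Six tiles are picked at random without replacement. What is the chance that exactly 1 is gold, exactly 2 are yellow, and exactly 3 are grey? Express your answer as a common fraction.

2640/1087541

Unordered draws without replacement: count favorable combinations over C(39,6).
Favorable = C(12,1) · C(12,2) · C(10,0) · C(5,3) = 7920; total = C(39,6) = 3262623.
P = 7920/3262623 = 2640/1087541 ≈ 0.0024.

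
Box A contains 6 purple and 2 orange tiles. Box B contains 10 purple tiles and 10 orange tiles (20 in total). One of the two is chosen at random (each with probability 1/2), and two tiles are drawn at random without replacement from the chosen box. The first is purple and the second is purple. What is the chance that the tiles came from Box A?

P(E | Box A) = 15/28; P(E | Box B) = 9/38.
P(E) = 1/2·15/28 + 1/2·9/38 = 411/1064.
By Bayes' rule, P(Box A | E) = 15/56 / 411/1064 = 95/137 ≈ 0.6934.

95/137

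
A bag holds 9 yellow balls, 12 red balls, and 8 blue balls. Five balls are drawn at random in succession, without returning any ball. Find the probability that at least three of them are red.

39127/118755

Sum the hypergeometric tail for j = 3,…,5 red balls.
Favorable = C(12,3)·C(17,2) + C(12,4)·C(17,1) + C(12,5)·C(17,0) = 39127; total = C(29,5) = 118755.
P = 39127/118755 = 39127/118755 ≈ 0.3295.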